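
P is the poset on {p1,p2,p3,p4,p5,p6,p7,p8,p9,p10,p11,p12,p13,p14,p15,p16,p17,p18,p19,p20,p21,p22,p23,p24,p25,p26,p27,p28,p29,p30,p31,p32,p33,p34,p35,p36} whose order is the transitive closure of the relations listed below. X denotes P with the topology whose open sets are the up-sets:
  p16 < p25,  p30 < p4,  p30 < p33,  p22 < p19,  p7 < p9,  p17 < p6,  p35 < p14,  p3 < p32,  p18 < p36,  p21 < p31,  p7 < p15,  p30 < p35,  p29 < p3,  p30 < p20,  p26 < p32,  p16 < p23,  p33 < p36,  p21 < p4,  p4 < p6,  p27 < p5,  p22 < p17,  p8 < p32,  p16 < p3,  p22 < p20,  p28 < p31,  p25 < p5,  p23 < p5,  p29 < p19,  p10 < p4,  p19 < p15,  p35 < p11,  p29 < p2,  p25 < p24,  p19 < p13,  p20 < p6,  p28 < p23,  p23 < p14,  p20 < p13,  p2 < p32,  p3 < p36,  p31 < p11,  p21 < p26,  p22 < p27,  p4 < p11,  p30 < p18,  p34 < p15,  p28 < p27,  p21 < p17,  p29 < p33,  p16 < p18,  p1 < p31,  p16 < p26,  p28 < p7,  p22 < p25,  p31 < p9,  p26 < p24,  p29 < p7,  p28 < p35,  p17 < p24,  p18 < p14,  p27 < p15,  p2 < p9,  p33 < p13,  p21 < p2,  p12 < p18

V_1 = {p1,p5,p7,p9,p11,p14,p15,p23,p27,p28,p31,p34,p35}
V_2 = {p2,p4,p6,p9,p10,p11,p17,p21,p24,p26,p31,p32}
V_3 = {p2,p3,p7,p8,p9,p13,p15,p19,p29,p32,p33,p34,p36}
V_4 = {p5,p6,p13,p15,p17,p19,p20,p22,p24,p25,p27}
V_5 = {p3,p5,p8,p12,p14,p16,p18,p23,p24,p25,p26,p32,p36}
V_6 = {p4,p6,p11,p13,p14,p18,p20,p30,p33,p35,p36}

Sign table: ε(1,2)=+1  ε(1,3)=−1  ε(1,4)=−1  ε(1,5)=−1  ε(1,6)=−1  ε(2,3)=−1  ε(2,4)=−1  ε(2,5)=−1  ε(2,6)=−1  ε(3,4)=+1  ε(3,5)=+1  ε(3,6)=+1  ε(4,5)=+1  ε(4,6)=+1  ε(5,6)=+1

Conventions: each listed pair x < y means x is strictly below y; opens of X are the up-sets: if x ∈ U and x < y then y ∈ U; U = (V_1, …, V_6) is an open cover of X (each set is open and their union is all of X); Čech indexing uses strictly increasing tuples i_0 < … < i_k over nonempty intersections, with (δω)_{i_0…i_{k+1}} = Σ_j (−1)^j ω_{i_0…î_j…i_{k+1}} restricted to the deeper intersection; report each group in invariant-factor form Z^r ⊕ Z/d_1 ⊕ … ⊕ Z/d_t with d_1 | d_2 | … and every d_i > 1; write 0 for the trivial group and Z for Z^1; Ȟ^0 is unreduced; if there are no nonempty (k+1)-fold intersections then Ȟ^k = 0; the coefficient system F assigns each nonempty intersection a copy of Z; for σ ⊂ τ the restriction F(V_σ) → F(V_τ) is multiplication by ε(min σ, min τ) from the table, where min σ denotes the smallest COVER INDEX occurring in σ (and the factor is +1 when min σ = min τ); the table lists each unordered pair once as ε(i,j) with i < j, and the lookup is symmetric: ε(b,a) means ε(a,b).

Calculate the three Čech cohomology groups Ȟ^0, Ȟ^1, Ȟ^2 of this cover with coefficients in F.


intersection data:
  V12={p9,p11,p31} V13={p7,p9,p15,p34} V14={p5,p15,p27} V15={p5,p14,p23} V16={p11,p14,p35} V23={p2,p9,p32} V24={p6,p17,p24} V25={p24,p26,p32} V26={p4,p6,p11} V34={p13,p15,p19} V35={p3,p8,p32,p36} V36={p13,p33,p36} V45={p5,p24,p25} V46={p6,p13,p20} V56={p14,p18,p36}
  V123={p9} V126={p11} V134={p15} V145={p5} V156={p14} V235={p32} V245={p24} V246={p6} V346={p13} V356={p36}
C dims 6,15,10; δ0: rk 5, SNF 1^5; δ1: rk 10, SNF 1^9·2
Ȟ^0 = (6 − 5) − 0 = 1, so Ȟ^0 ≅ Z
Ȟ^1 = (15 − 10) − 5 = 0, so Ȟ^1 ≅ 0
Ȟ^2 = (10 − 0) − 10 = 0 plus torsion [2], so Ȟ^2 ≅ Z/2

Ȟ^0 = Z, Ȟ^1 = 0, Ȟ^2 = Z/2


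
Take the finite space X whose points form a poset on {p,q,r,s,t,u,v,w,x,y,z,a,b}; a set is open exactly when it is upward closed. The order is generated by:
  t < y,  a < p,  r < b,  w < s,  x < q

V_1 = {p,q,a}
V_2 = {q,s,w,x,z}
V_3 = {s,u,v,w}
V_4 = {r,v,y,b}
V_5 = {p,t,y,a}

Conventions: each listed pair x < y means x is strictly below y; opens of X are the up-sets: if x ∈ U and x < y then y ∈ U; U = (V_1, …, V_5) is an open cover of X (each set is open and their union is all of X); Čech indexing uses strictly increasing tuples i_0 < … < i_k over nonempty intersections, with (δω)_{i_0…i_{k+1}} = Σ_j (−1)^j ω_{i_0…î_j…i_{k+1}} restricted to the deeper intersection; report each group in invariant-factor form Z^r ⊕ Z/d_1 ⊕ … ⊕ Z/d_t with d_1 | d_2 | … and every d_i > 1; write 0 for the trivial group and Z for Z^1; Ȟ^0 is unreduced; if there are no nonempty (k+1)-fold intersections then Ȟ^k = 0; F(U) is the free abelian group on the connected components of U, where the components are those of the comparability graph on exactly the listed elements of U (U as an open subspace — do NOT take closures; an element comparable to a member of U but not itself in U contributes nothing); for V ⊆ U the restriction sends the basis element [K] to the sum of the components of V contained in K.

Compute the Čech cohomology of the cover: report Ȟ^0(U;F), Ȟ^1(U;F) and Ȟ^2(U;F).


Ȟ^0 ≅ Z^8; Ȟ^1 ≅ 0; Ȟ^2 ≅ 0

intersection data:
  V12={q} V15={p,a} V23={s,w} V34={v} V45={y}
components per intersection:
  V1: {p,a} {q}
  V2: {q,x} {s,w} {z}
  V3: {s,w} {u} {v}
  V4: {r,b} {v} {y}
  V5: {p,a} {t,y}
  V12: {q}
  V15: {p,a}
  V23: {s,w}
  V34: {v}
  V45: {y}
C dims 13,5; δ0: rk 5, SNF 1^5
Ȟ^0 = (13 − 5) − 0 = 8, so Ȟ^0 ≅ Z^8
Ȟ^1 = (5 − 0) − 5 = 0, so Ȟ^1 ≅ 0
Ȟ^2 = (0 − 0) − 0 = 0, so Ȟ^2 ≅ 0


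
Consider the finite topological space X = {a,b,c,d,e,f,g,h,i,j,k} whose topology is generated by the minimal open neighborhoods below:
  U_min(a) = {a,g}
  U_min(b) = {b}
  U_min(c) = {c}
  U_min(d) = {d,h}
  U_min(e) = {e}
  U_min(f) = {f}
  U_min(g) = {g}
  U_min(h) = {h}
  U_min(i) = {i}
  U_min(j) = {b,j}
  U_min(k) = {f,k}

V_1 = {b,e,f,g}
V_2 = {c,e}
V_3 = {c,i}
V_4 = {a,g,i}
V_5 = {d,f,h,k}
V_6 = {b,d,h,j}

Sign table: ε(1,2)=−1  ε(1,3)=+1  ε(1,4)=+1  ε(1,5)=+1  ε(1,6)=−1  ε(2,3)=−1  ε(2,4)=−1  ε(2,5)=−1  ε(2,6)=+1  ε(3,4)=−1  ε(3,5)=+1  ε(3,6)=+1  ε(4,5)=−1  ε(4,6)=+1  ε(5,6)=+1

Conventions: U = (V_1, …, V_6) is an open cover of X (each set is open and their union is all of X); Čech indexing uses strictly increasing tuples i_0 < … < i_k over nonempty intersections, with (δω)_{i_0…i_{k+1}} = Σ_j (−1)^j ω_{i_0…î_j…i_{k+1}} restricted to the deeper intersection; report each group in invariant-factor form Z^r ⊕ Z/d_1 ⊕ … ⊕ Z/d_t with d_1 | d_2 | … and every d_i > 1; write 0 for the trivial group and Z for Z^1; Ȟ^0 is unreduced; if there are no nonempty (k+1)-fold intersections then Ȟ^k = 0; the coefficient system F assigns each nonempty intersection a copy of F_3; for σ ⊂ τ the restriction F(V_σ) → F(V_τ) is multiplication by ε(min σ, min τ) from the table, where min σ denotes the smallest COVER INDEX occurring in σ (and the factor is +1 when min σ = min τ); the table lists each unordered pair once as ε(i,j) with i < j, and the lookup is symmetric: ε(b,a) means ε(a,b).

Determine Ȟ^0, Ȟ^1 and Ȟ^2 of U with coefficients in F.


nerve of the cover:
  V12={e} V14={g} V15={f} V16={b} V23={c} V34={i} V56={d,h}
C dims 6,7; δ0: rk_F3 6
Ȟ^0 = (6 − 6) − 0 = 0, so Ȟ^0 ≅ 0
Ȟ^1 = (7 − 0) − 6 = 1, so Ȟ^1 ≅ Z/3
Ȟ^2 = (0 − 0) − 0 = 0, so Ȟ^2 ≅ 0

Ȟ^0(U;F) ≅ 0, Ȟ^1(U;F) ≅ Z/3, Ȟ^2(U;F) ≅ 0


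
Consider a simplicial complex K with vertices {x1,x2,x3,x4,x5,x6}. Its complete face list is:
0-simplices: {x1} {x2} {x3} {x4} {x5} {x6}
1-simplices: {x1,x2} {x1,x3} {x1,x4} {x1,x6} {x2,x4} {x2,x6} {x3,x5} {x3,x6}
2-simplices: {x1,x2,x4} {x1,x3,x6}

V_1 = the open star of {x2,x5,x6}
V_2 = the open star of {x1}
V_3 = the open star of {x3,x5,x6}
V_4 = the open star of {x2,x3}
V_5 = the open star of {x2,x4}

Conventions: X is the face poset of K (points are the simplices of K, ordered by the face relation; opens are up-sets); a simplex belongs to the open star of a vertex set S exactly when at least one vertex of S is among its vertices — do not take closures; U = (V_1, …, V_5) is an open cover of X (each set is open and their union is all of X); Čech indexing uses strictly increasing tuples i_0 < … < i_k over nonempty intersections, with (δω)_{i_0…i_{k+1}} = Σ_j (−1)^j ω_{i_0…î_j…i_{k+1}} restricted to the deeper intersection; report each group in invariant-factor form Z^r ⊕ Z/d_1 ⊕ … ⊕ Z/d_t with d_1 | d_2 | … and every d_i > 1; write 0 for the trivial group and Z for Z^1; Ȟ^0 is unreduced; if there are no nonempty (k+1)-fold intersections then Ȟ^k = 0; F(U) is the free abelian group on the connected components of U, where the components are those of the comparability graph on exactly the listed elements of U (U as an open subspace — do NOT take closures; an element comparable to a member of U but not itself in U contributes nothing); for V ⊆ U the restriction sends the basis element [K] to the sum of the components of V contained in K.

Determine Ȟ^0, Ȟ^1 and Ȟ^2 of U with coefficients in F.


nonempty intersections:
  V1={{x2},{x5},{x6},{x1,x2},{x1,x6},{x2,x4},{x2,x6},{x3,x5},{x3,x6},{x1,x2,x4},{x1,x3,x6}} V2={{x1},{x1,x2},{x1,x3},{x1,x4},{x1,x6},{x1,x2,x4},{x1,x3,x6}} V3={{x3},{x5},{x6},{x1,x3},{x1,x6},{x2,x6},{x3,x5},{x3,x6},{x1,x3,x6}} V4={{x2},{x3},{x1,x2},{x1,x3},{x2,x4},{x2,x6},{x3,x5},{x3,x6},{x1,x2,x4},{x1,x3,x6}} V5={{x2},{x4},{x1,x2},{x1,x4},{x2,x4},{x2,x6},{x1,x2,x4}}
  V12={{x1,x2},{x1,x6},{x1,x2,x4},{x1,x3,x6}} V13={{x5},{x6},{x1,x6},{x2,x6},{x3,x5},{x3,x6},{x1,x3,x6}} V14={{x2},{x1,x2},{x2,x4},{x2,x6},{x3,x5},{x3,x6},{x1,x2,x4},{x1,x3,x6}} V15={{x2},{x1,x2},{x2,x4},{x2,x6},{x1,x2,x4}} V23={{x1,x3},{x1,x6},{x1,x3,x6}} V24={{x1,x2},{x1,x3},{x1,x2,x4},{x1,x3,x6}} V25={{x1,x2},{x1,x4},{x1,x2,x4}} V34={{x3},{x1,x3},{x2,x6},{x3,x5},{x3,x6},{x1,x3,x6}} V35={{x2,x6}} V45={{x2},{x1,x2},{x2,x4},{x2,x6},{x1,x2,x4}}
  V123={{x1,x6},{x1,x3,x6}} V124={{x1,x2},{x1,x2,x4},{x1,x3,x6}} V125={{x1,x2},{x1,x2,x4}} V134={{x2,x6},{x3,x5},{x3,x6},{x1,x3,x6}} V135={{x2,x6}} V145={{x2},{x1,x2},{x2,x4},{x2,x6},{x1,x2,x4}} V234={{x1,x3},{x1,x3,x6}} V245={{x1,x2},{x1,x2,x4}} V345={{x2,x6}}
  V1234={{x1,x3,x6}} V1245={{x1,x2},{x1,x2,x4}} V1345={{x2,x6}}
components per intersection:
  V1: {{x2},{x6},{x1,x2},{x1,x6},{x2,x4},{x2,x6},{x3,x6},{x1,x2,x4},{x1,x3,x6}} {{x5},{x3,x5}}
  V2: {{x1},{x1,x2},{x1,x3},{x1,x4},{x1,x6},{x1,x2,x4},{x1,x3,x6}}
  V3: {{x3},{x5},{x6},{x1,x3},{x1,x6},{x2,x6},{x3,x5},{x3,x6},{x1,x3,x6}}
  V4: {{x2},{x1,x2},{x2,x4},{x2,x6},{x1,x2,x4}} {{x3},{x1,x3},{x3,x5},{x3,x6},{x1,x3,x6}}
  V5: {{x2},{x4},{x1,x2},{x1,x4},{x2,x4},{x2,x6},{x1,x2,x4}}
  V12: {{x1,x2},{x1,x2,x4}} {{x1,x6},{x1,x3,x6}}
  V13: {{x5},{x3,x5}} {{x6},{x1,x6},{x2,x6},{x3,x6},{x1,x3,x6}}
  V14: {{x2},{x1,x2},{x2,x4},{x2,x6},{x1,x2,x4}} {{x3,x5}} {{x3,x6},{x1,x3,x6}}
  V15: {{x2},{x1,x2},{x2,x4},{x2,x6},{x1,x2,x4}}
  V23: {{x1,x3},{x1,x6},{x1,x3,x6}}
  V24: {{x1,x2},{x1,x2,x4}} {{x1,x3},{x1,x3,x6}}
  V25: {{x1,x2},{x1,x4},{x1,x2,x4}}
  V34: {{x3},{x1,x3},{x3,x5},{x3,x6},{x1,x3,x6}} {{x2,x6}}
  V35: {{x2,x6}}
  V45: {{x2},{x1,x2},{x2,x4},{x2,x6},{x1,x2,x4}}
  V123: {{x1,x6},{x1,x3,x6}}
  V124: {{x1,x2},{x1,x2,x4}} {{x1,x3,x6}}
  V125: {{x1,x2},{x1,x2,x4}}
  V134: {{x2,x6}} {{x3,x5}} {{x3,x6},{x1,x3,x6}}
  V135: {{x2,x6}}
  V145: {{x2},{x1,x2},{x2,x4},{x2,x6},{x1,x2,x4}}
  V234: {{x1,x3},{x1,x3,x6}}
  V245: {{x1,x2},{x1,x2,x4}}
  V345: {{x2,x6}}
  V1234: {{x1,x3,x6}}
  V1245: {{x1,x2},{x1,x2,x4}}
  V1345: {{x2,x6}}
C dims 7,16,12,3; δ0: rk 6, SNF 1^6; δ1: rk 9, SNF 1^9; δ2: rk 3, SNF 1^3
Ȟ^0: (7−6)−0=1 ⇒ Z
Ȟ^1: (16−9)−6=1 ⇒ Z
Ȟ^2: (12−3)−9=0 ⇒ 0

Ȟ^0 ≅ Z, Ȟ^1 ≅ Z and Ȟ^2 ≅ 0


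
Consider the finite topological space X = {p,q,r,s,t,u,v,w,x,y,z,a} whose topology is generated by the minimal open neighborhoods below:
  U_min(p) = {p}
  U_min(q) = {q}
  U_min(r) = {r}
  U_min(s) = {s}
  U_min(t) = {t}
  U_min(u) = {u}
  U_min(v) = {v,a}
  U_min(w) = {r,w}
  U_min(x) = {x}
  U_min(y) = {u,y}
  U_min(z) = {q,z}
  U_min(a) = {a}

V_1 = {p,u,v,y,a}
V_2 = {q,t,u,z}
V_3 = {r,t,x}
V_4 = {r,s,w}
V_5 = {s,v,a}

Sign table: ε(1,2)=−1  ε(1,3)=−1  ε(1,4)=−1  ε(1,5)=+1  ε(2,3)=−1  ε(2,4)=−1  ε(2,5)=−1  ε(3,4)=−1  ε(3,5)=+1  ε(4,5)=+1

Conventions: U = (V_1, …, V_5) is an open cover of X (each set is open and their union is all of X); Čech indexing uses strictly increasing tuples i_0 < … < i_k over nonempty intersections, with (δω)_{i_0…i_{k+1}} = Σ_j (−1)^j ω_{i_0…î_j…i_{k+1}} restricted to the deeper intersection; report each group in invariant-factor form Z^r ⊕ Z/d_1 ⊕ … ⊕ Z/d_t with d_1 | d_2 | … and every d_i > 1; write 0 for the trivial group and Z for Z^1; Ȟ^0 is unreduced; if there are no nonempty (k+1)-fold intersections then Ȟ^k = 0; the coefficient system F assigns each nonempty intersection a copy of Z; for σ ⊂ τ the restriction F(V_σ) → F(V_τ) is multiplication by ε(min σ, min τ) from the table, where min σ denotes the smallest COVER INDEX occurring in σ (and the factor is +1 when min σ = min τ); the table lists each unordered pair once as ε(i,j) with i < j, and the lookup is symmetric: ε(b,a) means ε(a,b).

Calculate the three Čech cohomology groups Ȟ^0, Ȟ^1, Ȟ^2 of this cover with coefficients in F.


nerve of the cover:
  V12={u} V15={v,a} V23={t} V34={r} V45={s}
C dims 5,5; δ0: rk 5, SNF 1^4·2
Ȟ^0 = (5 − 5) − 0 = 0, so Ȟ^0 ≅ 0
Ȟ^1 = (5 − 0) − 5 = 0 plus torsion [2], so Ȟ^1 ≅ Z/2
Ȟ^2 = (0 − 0) − 0 = 0, so Ȟ^2 ≅ 0

Ȟ^0 ≅ 0; Ȟ^1 ≅ Z/2; Ȟ^2 ≅ 0


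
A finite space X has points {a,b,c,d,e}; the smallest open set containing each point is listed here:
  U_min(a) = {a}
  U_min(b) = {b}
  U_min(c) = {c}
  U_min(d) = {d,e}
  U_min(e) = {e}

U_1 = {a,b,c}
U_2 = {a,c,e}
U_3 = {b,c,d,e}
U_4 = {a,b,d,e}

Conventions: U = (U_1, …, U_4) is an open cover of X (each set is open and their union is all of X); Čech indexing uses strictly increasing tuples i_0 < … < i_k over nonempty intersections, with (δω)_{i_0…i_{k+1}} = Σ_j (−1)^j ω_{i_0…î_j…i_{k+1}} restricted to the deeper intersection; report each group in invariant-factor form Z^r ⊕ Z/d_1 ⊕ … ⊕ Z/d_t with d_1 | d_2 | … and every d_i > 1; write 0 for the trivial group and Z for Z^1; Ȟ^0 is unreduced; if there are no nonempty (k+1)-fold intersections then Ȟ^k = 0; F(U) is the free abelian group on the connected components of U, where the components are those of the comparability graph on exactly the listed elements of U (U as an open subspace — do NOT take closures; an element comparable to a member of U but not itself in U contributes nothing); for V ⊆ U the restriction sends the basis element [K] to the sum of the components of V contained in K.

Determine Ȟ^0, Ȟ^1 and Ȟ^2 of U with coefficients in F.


Ȟ^0 ≅ Z^4,  Ȟ^1 ≅ 0,  Ȟ^2 ≅ 0

intersection data:
  U12={a,c} U13={b,c} U14={a,b} U23={c,e} U24={a,e} U34={b,d,e}
  U123={c} U124={a} U134={b} U234={e}
components per intersection:
  U1: {a} {b} {c}
  U2: {a} {c} {e}
  U3: {b} {c} {d,e}
  U4: {a} {b} {d,e}
  U12: {a} {c}
  U13: {b} {c}
  U14: {a} {b}
  U23: {c} {e}
  U24: {a} {e}
  U34: {b} {d,e}
  U123: {c}
  U124: {a}
  U134: {b}
  U234: {e}
C dims 12,12,4; δ0: rk 8, SNF 1^8; δ1: rk 4, SNF 1^4
Ȟ^0 = (12 − 8) − 0 = 4, so Ȟ^0 ≅ Z^4
Ȟ^1 = (12 − 4) − 8 = 0, so Ȟ^1 ≅ 0
Ȟ^2 = (4 − 0) − 4 = 0, so Ȟ^2 ≅ 0


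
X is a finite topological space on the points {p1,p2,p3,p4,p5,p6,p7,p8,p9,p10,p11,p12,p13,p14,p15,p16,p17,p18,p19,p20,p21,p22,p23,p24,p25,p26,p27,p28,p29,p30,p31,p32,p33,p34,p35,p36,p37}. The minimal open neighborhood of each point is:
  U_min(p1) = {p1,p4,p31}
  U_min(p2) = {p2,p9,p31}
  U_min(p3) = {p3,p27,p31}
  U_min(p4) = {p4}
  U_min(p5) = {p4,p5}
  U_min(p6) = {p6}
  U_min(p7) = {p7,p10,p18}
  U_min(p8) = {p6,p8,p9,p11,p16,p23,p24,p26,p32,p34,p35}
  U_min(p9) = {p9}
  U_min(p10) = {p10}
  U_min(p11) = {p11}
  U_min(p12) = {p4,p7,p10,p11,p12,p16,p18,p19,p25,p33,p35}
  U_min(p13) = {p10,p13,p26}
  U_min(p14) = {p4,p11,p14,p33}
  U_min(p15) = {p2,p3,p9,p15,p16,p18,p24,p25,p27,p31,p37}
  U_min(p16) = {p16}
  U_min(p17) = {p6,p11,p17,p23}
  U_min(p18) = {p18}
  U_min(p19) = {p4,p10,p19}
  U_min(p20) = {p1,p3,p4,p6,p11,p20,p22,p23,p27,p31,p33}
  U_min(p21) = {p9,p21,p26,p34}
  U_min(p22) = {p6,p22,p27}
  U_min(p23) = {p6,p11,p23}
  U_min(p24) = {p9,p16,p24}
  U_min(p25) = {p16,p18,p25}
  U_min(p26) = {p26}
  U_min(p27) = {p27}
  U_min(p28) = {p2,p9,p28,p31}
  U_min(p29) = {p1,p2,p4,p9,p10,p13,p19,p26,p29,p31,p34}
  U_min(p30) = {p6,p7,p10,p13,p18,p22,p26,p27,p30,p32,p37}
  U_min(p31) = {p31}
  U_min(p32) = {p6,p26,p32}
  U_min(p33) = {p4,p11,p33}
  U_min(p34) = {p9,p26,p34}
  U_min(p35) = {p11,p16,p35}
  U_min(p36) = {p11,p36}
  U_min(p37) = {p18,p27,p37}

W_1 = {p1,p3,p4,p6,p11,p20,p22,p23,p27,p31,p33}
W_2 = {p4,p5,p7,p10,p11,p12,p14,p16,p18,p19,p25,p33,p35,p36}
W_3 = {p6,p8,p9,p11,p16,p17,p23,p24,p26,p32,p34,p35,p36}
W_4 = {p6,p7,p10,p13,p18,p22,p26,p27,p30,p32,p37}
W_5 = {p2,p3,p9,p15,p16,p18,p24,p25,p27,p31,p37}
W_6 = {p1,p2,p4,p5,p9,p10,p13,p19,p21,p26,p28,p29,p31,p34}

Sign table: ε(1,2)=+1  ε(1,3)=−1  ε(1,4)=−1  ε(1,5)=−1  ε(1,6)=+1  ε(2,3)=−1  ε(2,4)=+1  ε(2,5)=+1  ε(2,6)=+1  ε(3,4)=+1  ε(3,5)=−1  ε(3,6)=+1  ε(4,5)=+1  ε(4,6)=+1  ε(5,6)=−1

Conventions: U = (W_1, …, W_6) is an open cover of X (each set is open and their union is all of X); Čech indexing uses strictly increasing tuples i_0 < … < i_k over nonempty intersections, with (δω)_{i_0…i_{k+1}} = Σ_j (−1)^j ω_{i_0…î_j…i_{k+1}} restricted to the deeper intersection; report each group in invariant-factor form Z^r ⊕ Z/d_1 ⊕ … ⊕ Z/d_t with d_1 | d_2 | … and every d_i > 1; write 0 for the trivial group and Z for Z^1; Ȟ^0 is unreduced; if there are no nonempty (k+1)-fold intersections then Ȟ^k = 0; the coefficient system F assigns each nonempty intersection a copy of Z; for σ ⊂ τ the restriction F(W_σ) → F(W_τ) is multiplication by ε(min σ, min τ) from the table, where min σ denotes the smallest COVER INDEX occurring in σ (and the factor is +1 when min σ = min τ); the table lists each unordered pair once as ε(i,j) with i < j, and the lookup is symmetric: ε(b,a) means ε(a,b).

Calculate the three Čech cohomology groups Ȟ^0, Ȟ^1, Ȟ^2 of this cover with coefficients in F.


intersection data:
  W12={p4,p11,p33} W13={p6,p11,p23} W14={p6,p22,p27} W15={p3,p27,p31} W16={p1,p4,p31} W23={p11,p16,p35,p36} W24={p7,p10,p18} W25={p16,p18,p25} W26={p4,p5,p10,p19} W34={p6,p26,p32} W35={p9,p16,p24} W36={p9,p26,p34} W45={p18,p27,p37} W46={p10,p13,p26} W56={p2,p9,p31}
  W123={p11} W126={p4} W134={p6} W145={p27} W156={p31} W235={p16} W245={p18} W246={p10} W346={p26} W356={p9}
C dims 6,15,10; δ0: rk 6, SNF 1^5·2; δ1: rk 9, SNF 1^9
Ȟ^0 = (6 − 6) − 0 = 0, so Ȟ^0 ≅ 0
Ȟ^1 = (15 − 9) − 6 = 0 plus torsion [2], so Ȟ^1 ≅ Z/2
Ȟ^2 = (10 − 0) − 9 = 1, so Ȟ^2 ≅ Z

Ȟ^0 = 0, Ȟ^1 = Z/2, Ȟ^2 = Z


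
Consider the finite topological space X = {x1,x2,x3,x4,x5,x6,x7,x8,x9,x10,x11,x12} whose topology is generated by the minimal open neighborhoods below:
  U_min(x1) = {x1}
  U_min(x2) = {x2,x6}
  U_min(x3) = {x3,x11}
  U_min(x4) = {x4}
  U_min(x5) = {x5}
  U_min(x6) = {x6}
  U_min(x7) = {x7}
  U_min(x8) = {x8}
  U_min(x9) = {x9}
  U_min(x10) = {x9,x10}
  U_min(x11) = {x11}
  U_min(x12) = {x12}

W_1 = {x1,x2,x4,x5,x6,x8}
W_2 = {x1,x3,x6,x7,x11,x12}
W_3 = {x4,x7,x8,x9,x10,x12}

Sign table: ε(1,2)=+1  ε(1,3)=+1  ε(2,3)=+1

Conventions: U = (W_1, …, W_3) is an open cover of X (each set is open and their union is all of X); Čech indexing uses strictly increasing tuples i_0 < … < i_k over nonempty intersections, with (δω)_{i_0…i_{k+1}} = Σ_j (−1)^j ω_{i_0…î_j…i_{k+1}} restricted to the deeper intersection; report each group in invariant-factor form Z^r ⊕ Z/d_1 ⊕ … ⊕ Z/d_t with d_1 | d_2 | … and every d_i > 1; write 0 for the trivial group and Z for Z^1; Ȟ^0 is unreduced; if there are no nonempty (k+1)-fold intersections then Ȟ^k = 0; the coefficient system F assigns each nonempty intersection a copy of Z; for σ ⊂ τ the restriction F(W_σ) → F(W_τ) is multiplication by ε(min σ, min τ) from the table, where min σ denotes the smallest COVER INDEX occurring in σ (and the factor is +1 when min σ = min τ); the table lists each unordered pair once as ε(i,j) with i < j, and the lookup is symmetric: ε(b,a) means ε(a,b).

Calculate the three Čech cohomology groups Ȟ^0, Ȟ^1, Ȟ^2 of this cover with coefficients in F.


Ȟ^0(U;F) ≅ Z; Ȟ^1(U;F) ≅ Z; Ȟ^2(U;F) ≅ 0

nerve of the cover:
  W12={x1,x6} W13={x4,x8} W23={x7,x12}
C dims 3,3; δ0: rk 2, SNF 1^2
Ȟ^0 = (3 − 2) − 0 = 1, so Ȟ^0 ≅ Z
Ȟ^1 = (3 − 0) − 2 = 1, so Ȟ^1 ≅ Z
Ȟ^2 = (0 − 0) − 0 = 0, so Ȟ^2 ≅ 0


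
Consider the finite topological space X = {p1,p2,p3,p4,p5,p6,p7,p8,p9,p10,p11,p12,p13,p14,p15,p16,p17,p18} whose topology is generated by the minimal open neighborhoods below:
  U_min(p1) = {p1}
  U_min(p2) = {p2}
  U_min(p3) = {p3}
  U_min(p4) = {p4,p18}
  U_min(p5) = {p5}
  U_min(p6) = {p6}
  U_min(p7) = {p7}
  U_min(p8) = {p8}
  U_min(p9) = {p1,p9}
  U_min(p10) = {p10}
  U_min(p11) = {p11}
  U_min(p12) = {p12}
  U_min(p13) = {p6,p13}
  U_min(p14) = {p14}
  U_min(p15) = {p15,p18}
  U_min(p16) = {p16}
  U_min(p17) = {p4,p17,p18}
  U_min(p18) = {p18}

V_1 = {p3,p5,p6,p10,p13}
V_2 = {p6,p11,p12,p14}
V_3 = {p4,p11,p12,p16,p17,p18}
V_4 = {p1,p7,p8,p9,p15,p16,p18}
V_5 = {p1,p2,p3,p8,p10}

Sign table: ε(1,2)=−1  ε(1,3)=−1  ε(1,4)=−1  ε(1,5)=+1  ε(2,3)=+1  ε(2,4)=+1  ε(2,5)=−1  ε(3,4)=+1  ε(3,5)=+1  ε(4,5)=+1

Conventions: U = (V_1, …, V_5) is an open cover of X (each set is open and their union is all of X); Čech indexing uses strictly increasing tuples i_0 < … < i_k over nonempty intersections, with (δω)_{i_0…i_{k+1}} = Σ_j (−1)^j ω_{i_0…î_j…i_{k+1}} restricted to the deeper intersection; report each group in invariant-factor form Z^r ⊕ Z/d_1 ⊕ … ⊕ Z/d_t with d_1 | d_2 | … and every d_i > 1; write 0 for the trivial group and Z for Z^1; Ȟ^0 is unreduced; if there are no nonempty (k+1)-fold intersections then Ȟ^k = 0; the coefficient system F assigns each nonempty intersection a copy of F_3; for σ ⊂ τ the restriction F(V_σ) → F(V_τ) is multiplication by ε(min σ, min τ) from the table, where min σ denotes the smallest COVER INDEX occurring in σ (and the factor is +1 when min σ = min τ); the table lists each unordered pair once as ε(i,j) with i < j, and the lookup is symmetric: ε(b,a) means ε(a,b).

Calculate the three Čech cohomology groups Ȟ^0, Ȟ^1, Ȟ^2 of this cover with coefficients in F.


Ȟ^0 ≅ 0,  Ȟ^1 ≅ 0,  Ȟ^2 ≅ 0

nonempty overlaps:
  V12={p6} V15={p3,p10} V23={p11,p12} V34={p16,p18} V45={p1,p8}
C dims 5,5; δ0: rk_F3 5
degree 0: 5−5−0 = 0 → Ȟ^0 ≅ 0
degree 1: 5−0−5 = 0 → Ȟ^1 ≅ 0
degree 2: 0−0−0 = 0 → Ȟ^2 ≅ 0


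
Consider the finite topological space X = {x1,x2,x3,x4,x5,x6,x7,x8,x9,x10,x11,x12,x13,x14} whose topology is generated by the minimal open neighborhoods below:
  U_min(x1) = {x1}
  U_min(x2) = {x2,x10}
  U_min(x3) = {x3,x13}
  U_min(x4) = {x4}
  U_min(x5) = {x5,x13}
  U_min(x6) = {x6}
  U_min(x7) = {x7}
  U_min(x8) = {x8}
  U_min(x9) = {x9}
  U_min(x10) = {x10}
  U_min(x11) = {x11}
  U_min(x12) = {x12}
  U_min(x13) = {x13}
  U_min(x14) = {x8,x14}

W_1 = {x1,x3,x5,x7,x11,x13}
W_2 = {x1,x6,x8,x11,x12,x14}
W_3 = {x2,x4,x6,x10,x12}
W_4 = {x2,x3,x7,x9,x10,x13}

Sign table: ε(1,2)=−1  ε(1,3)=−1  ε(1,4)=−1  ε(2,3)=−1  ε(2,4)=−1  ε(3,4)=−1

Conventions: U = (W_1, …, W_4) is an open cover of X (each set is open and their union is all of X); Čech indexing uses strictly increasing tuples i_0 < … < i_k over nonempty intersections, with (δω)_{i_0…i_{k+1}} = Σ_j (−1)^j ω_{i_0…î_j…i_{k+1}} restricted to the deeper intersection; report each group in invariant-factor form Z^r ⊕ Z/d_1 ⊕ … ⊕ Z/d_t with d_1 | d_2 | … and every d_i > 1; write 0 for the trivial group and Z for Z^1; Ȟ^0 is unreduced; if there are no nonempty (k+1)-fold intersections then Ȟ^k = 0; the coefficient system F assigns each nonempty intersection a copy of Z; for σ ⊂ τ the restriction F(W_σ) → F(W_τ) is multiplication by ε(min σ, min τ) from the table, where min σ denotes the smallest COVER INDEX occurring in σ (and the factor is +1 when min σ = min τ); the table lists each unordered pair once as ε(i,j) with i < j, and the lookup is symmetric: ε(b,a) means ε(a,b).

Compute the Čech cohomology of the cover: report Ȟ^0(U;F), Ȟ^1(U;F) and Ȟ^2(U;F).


Ȟ^0 = Z, Ȟ^1 = Z and Ȟ^2 = 0

nonempty overlaps:
  W12={x1,x11} W14={x3,x7,x13} W23={x6,x12} W34={x2,x10}
C dims 4,4; δ0: rk 3, SNF 1^3
degree 0: 4−3−0 = 1 → Ȟ^0 ≅ Z
degree 1: 4−0−3 = 1 → Ȟ^1 ≅ Z
degree 2: 0−0−0 = 0 → Ȟ^2 ≅ 0


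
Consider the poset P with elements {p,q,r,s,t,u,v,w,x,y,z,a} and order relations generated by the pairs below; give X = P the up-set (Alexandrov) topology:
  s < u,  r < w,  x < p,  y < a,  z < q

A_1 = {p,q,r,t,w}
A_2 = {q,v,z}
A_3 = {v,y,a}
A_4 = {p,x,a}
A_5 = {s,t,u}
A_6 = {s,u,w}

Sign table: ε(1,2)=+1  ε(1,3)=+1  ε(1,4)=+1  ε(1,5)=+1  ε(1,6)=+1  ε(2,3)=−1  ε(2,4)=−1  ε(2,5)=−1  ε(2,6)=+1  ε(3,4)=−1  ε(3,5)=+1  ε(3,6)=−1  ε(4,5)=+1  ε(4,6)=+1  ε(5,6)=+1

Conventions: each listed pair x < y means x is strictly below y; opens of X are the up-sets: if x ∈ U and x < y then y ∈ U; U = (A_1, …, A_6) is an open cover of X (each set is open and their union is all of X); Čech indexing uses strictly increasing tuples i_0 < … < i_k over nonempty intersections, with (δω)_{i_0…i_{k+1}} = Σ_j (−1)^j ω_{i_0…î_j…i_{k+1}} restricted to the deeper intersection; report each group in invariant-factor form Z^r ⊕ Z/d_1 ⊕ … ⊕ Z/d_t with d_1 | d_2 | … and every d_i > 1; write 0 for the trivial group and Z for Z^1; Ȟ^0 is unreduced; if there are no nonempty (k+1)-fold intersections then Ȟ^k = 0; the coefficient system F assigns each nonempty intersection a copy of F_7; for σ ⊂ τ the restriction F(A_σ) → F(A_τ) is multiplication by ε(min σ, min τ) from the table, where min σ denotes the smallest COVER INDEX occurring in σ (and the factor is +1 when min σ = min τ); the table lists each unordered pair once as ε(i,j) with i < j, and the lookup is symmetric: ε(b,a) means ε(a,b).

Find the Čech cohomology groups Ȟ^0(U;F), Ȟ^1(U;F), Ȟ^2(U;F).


nonempty intersections:
  A12={q} A14={p} A15={t} A16={w} A23={v} A34={a} A56={s,u}
C dims 6,7; δ0: rk_F7 5
Ȟ^0: (6−5)−0=1 ⇒ Z/7
Ȟ^1: (7−0)−5=2 ⇒ Z/7 ⊕ Z/7
Ȟ^2: (0−0)−0=0 ⇒ 0

Ȟ^0(U;F) ≅ Z/7,  Ȟ^1(U;F) ≅ Z/7 ⊕ Z/7,  Ȟ^2(U;F) ≅ 0


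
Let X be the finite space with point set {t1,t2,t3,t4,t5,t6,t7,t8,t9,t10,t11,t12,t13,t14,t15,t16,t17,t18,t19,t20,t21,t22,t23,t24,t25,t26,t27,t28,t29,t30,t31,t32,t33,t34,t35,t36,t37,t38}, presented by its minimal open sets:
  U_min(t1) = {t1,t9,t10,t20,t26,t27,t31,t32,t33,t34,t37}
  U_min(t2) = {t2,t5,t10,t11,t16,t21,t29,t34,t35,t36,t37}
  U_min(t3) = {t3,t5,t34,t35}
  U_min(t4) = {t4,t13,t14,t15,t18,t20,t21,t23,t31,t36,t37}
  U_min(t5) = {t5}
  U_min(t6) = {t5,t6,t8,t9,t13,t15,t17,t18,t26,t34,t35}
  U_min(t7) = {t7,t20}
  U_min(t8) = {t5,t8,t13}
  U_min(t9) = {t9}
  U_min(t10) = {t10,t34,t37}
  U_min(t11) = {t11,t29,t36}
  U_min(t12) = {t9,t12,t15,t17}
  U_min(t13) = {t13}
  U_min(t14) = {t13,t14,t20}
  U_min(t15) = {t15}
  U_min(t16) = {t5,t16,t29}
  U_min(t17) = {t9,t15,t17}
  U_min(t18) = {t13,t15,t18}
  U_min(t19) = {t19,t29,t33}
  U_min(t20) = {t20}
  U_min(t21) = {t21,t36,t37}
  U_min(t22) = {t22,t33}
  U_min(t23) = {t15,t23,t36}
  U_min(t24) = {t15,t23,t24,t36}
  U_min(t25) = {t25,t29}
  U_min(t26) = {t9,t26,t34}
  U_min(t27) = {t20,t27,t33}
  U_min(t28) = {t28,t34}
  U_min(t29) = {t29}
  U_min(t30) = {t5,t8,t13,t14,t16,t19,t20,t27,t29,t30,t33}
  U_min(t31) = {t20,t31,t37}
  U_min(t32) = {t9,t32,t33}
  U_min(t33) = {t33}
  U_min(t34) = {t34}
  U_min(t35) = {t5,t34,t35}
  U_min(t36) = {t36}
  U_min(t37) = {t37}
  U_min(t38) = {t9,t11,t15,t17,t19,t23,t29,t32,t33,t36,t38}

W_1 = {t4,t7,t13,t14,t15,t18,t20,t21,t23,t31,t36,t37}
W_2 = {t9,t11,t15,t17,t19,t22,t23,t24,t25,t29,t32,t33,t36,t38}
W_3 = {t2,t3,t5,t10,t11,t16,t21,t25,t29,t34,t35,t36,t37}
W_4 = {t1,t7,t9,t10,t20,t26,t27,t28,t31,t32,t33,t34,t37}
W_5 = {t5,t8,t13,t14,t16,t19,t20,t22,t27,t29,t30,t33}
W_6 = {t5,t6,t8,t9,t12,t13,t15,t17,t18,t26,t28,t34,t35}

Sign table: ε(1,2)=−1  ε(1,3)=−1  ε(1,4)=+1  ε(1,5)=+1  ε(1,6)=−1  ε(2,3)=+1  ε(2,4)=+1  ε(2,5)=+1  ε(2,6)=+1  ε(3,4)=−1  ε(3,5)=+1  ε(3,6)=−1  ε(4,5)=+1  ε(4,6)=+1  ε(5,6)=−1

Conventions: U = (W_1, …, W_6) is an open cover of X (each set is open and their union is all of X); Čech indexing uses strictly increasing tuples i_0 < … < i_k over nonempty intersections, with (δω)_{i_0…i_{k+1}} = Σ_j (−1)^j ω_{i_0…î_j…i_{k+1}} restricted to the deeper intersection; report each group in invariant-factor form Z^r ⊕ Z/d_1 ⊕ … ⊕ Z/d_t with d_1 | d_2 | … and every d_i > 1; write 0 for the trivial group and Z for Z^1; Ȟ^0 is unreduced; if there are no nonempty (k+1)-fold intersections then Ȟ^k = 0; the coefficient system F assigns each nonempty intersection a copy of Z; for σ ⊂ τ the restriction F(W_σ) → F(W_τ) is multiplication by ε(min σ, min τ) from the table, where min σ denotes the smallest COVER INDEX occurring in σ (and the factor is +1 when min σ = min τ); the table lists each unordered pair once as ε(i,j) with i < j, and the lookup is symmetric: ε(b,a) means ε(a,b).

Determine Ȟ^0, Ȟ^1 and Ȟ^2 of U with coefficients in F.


Ȟ^0 ≅ 0; Ȟ^1 ≅ Z/2; Ȟ^2 ≅ Z

nerve of the cover:
  W12={t15,t23,t36} W13={t21,t36,t37} W14={t7,t20,t31,t37} W15={t13,t14,t20} W16={t13,t15,t18} W23={t11,t25,t29,t36} W24={t9,t32,t33} W25={t19,t22,t29,t33} W26={t9,t15,t17} W34={t10,t34,t37} W35={t5,t16,t29} W36={t5,t34,t35} W45={t20,t27,t33} W46={t9,t26,t28,t34} W56={t5,t8,t13}
  W123={t36} W126={t15} W134={t37} W145={t20} W156={t13} W235={t29} W245={t33} W246={t9} W346={t34} W356={t5}
C dims 6,15,10; δ0: rk 6, SNF 1^5·2; δ1: rk 9, SNF 1^9
Ȟ^0 = (6 − 6) − 0 = 0, so Ȟ^0 ≅ 0
Ȟ^1 = (15 − 9) − 6 = 0 plus torsion [2], so Ȟ^1 ≅ Z/2
Ȟ^2 = (10 − 0) − 9 = 1, so Ȟ^2 ≅ Z


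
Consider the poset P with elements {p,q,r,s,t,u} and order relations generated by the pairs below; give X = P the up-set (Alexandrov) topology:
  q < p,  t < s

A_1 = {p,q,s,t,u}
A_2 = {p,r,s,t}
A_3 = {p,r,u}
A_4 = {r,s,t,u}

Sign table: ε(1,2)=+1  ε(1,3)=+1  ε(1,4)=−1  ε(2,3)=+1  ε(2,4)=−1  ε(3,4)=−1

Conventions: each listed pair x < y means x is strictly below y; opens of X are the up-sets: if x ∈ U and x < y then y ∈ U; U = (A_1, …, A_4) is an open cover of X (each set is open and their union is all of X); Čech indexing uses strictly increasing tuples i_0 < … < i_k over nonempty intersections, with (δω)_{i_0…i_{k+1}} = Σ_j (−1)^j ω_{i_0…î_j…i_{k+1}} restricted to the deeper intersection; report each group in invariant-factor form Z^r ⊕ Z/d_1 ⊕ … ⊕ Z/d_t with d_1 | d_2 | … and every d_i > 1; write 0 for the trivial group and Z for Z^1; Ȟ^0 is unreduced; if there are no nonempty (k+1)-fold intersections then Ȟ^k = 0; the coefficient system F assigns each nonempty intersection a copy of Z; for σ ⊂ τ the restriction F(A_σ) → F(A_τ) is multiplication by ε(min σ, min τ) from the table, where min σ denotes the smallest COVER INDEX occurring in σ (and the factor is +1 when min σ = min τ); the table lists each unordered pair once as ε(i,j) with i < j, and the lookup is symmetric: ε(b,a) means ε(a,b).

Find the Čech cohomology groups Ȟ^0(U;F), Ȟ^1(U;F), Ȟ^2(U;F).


cover nerve:
  A12={p,s,t} A13={p,u} A14={s,t,u} A23={p,r} A24={r,s,t} A34={r,u}
  A123={p} A124={s,t} A134={u} A234={r}
C dims 4,6,4; δ0: rk 3, SNF 1^3; δ1: rk 3, SNF 1^3
Ȟ^0: (4−3)−0=1 ⇒ Z
Ȟ^1: (6−3)−3=0 ⇒ 0
Ȟ^2: (4−0)−3=1 ⇒ Z

Ȟ^0 = Z, Ȟ^1 = 0, Ȟ^2 = Z


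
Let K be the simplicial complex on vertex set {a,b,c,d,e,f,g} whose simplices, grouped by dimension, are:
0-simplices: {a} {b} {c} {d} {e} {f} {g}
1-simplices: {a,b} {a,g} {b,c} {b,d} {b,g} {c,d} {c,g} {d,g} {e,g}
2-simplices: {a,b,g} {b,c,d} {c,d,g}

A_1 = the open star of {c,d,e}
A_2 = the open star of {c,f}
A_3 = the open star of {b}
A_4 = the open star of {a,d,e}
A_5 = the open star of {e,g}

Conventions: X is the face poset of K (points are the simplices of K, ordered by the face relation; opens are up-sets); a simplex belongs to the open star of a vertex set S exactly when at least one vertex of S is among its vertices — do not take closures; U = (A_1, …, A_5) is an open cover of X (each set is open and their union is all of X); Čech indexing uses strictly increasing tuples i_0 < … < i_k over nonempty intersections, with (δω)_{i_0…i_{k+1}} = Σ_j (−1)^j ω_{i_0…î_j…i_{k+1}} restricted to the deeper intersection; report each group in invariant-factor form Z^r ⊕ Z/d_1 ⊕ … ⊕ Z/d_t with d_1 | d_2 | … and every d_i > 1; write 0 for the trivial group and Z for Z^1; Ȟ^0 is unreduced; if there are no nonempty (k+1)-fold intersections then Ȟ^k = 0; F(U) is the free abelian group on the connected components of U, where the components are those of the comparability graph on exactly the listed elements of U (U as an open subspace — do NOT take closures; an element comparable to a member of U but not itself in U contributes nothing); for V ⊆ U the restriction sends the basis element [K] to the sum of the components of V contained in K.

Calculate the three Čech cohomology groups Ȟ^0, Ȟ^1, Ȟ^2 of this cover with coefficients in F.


Ȟ^0(U;F) ≅ Z^2, Ȟ^1(U;F) ≅ Z, Ȟ^2(U;F) ≅ 0

nerve simplices:
  A1={{c},{d},{e},{b,c},{b,d},{c,d},{c,g},{d,g},{e,g},{b,c,d},{c,d,g}} A2={{c},{f},{b,c},{c,d},{c,g},{b,c,d},{c,d,g}} A3={{b},{a,b},{b,c},{b,d},{b,g},{a,b,g},{b,c,d}} A4={{a},{d},{e},{a,b},{a,g},{b,d},{c,d},{d,g},{e,g},{a,b,g},{b,c,d},{c,d,g}} A5={{e},{g},{a,g},{b,g},{c,g},{d,g},{e,g},{a,b,g},{c,d,g}}
  A12={{c},{b,c},{c,d},{c,g},{b,c,d},{c,d,g}} A13={{b,c},{b,d},{b,c,d}} A14={{d},{e},{b,d},{c,d},{d,g},{e,g},{b,c,d},{c,d,g}} A15={{e},{c,g},{d,g},{e,g},{c,d,g}} A23={{b,c},{b,c,d}} A24={{c,d},{b,c,d},{c,d,g}} A25={{c,g},{c,d,g}} A34={{a,b},{b,d},{a,b,g},{b,c,d}} A35={{b,g},{a,b,g}} A45={{e},{a,g},{d,g},{e,g},{a,b,g},{c,d,g}}
  A123={{b,c},{b,c,d}} A124={{c,d},{b,c,d},{c,d,g}} A125={{c,g},{c,d,g}} A134={{b,d},{b,c,d}} A145={{e},{d,g},{e,g},{c,d,g}} A234={{b,c,d}} A245={{c,d,g}} A345={{a,b,g}}
  A1234={{b,c,d}} A1245={{c,d,g}}
components per intersection:
  A1: {{c},{d},{b,c},{b,d},{c,d},{c,g},{d,g},{b,c,d},{c,d,g}} {{e},{e,g}}
  A2: {{c},{b,c},{c,d},{c,g},{b,c,d},{c,d,g}} {{f}}
  A3: {{b},{a,b},{b,c},{b,d},{b,g},{a,b,g},{b,c,d}}
  A4: {{a},{a,b},{a,g},{a,b,g}} {{d},{b,d},{c,d},{d,g},{b,c,d},{c,d,g}} {{e},{e,g}}
  A5: {{e},{g},{a,g},{b,g},{c,g},{d,g},{e,g},{a,b,g},{c,d,g}}
  A12: {{c},{b,c},{c,d},{c,g},{b,c,d},{c,d,g}}
  A13: {{b,c},{b,d},{b,c,d}}
  A14: {{d},{b,d},{c,d},{d,g},{b,c,d},{c,d,g}} {{e},{e,g}}
  A15: {{e},{e,g}} {{c,g},{d,g},{c,d,g}}
  A23: {{b,c},{b,c,d}}
  A24: {{c,d},{b,c,d},{c,d,g}}
  A25: {{c,g},{c,d,g}}
  A34: {{a,b},{a,b,g}} {{b,d},{b,c,d}}
  A35: {{b,g},{a,b,g}}
  A45: {{e},{e,g}} {{a,g},{a,b,g}} {{d,g},{c,d,g}}
  A123: {{b,c},{b,c,d}}
  A124: {{c,d},{b,c,d},{c,d,g}}
  A125: {{c,g},{c,d,g}}
  A134: {{b,d},{b,c,d}}
  A145: {{e},{e,g}} {{d,g},{c,d,g}}
  A234: {{b,c,d}}
  A245: {{c,d,g}}
  A345: {{a,b,g}}
  A1234: {{b,c,d}}
  A1245: {{c,d,g}}
C dims 9,15,9,2; δ0: rk 7, SNF 1^7; δ1: rk 7, SNF 1^7; δ2: rk 2, SNF 1^2
degree 0: 9−7−0 = 2 → Ȟ^0 ≅ Z^2
degree 1: 15−7−7 = 1 → Ȟ^1 ≅ Z
degree 2: 9−2−7 = 0 → Ȟ^2 ≅ 0


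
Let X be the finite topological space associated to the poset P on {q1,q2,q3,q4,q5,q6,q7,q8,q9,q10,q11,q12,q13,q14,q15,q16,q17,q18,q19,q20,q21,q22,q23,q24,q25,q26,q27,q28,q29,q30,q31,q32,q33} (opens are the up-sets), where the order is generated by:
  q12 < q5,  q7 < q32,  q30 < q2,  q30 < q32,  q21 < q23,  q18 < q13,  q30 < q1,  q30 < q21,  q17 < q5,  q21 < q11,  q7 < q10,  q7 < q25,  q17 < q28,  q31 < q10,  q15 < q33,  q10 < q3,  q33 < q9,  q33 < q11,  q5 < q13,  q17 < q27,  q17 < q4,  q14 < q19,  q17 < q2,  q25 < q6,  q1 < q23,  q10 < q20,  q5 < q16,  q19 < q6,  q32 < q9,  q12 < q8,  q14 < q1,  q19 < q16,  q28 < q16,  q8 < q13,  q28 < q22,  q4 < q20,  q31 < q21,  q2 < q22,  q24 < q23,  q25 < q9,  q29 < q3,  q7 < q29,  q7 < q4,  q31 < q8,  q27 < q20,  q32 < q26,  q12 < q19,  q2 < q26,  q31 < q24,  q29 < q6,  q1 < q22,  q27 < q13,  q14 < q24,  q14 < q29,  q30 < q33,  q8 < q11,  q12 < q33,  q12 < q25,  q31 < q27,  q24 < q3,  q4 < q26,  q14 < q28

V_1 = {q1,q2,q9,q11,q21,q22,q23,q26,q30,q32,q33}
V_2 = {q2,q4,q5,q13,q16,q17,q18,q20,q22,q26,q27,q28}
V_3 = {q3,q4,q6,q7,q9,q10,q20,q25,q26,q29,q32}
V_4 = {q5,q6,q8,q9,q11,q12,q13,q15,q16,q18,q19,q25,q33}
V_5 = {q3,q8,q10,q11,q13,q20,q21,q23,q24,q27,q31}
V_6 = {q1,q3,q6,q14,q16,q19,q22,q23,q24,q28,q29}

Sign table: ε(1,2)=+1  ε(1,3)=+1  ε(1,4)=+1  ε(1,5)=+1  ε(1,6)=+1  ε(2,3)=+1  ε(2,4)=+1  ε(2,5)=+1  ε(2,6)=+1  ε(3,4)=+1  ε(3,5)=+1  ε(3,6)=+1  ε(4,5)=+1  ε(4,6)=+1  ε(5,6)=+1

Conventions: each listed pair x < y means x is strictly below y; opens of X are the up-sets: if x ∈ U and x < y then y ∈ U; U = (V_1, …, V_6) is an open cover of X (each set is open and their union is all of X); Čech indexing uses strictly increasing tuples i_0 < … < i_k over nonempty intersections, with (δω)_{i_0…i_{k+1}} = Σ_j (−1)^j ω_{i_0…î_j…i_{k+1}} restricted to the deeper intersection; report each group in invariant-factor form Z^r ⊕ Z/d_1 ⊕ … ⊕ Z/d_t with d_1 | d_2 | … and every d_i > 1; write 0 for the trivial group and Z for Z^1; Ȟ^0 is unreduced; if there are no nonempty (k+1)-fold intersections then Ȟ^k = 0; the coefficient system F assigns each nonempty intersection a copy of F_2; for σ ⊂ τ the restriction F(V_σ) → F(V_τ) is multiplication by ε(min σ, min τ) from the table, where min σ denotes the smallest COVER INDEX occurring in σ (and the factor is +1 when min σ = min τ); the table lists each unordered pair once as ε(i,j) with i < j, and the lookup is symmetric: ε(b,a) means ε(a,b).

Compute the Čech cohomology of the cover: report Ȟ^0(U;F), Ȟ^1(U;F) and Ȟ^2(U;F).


Ȟ^0 ≅ Z/2,  Ȟ^1 ≅ Z/2,  Ȟ^2 ≅ Z/2

nerve simplices:
  V12={q2,q22,q26} V13={q9,q26,q32} V14={q9,q11,q33} V15={q11,q21,q23} V16={q1,q22,q23} V23={q4,q20,q26} V24={q5,q13,q16,q18} V25={q13,q20,q27} V26={q16,q22,q28} V34={q6,q9,q25} V35={q3,q10,q20} V36={q3,q6,q29} V45={q8,q11,q13} V46={q6,q16,q19} V56={q3,q23,q24}
  V123={q26} V126={q22} V134={q9} V145={q11} V156={q23} V235={q20} V245={q13} V246={q16} V346={q6} V356={q3}
C dims 6,15,10; δ0: rk_F2 5; δ1: rk_F2 9
degree 0: 6−5−0 = 1 → Ȟ^0 ≅ Z/2
degree 1: 15−9−5 = 1 → Ȟ^1 ≅ Z/2
degree 2: 10−0−9 = 1 → Ȟ^2 ≅ Z/2


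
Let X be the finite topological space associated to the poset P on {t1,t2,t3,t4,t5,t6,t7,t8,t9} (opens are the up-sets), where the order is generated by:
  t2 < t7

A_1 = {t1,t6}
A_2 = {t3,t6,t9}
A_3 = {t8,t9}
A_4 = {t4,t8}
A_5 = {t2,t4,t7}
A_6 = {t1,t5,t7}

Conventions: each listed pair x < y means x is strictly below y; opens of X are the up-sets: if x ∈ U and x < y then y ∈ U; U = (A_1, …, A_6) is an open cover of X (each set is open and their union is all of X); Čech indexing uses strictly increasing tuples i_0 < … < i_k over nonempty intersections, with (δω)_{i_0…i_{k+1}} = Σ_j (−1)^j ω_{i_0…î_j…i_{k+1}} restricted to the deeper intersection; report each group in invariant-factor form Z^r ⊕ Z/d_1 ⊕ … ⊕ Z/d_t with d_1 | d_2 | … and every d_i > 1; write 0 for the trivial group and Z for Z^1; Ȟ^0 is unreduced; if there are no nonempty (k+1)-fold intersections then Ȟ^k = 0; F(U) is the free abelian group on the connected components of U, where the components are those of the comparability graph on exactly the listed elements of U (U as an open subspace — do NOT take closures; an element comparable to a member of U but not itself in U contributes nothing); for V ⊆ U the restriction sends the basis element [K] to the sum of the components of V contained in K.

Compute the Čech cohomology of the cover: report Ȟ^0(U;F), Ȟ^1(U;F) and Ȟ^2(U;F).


Ȟ^0(U;F) ≅ Z^8, Ȟ^1(U;F) ≅ 0, Ȟ^2(U;F) ≅ 0

cover nerve:
  A12={t6} A16={t1} A23={t9} A34={t8} A45={t4} A56={t7}
components per intersection:
  A1: {t1} {t6}
  A2: {t3} {t6} {t9}
  A3: {t8} {t9}
  A4: {t4} {t8}
  A5: {t2,t7} {t4}
  A6: {t1} {t5} {t7}
  A12: {t6}
  A16: {t1}
  A23: {t9}
  A34: {t8}
  A45: {t4}
  A56: {t7}
C dims 14,6; δ0: rk 6, SNF 1^6
Ȟ^0: (14−6)−0=8 ⇒ Z^8
Ȟ^1: (6−0)−6=0 ⇒ 0
Ȟ^2: (0−0)−0=0 ⇒ 0
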